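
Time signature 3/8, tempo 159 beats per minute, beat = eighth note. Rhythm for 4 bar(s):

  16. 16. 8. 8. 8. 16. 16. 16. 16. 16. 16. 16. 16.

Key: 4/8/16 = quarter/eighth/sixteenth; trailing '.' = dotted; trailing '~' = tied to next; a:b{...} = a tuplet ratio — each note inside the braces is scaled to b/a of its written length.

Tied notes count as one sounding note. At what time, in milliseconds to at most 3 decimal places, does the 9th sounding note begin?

1. 0.0ms @ 0 + 283.019ms (3/4)
2. 283.019ms @ 3/4 + 283.019ms (3/4)
3. 566.038ms @ 3/2 + 566.038ms (3/2)
4. 1132.075ms @ 3 + 566.038ms (3/2)
5. 1698.113ms @ 9/2 + 566.038ms (3/2)
6. 2264.151ms @ 6 + 283.019ms (3/4)
7. 2547.17ms @ 27/4 + 283.019ms (3/4)
8. 2830.189ms @ 15/2 + 283.019ms (3/4)
9. 3113.208ms @ 33/4 + 283.019ms (3/4)
10. 3396.226ms @ 9 + 283.019ms (3/4)
11. 3679.245ms @ 39/4 + 283.019ms (3/4)
12. 3962.264ms @ 21/2 + 283.019ms (3/4)
13. 4245.283ms @ 45/4 + 283.019ms (3/4)

note 9 onset = 33/4b = 3113.208ms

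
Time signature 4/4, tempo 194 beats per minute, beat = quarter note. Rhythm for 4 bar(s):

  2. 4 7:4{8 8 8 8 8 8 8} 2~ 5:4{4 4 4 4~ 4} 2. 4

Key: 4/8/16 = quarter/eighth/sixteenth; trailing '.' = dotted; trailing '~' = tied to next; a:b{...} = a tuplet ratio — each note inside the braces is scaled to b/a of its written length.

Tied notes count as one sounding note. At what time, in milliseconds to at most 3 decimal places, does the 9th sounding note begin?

note 9 onset = 40/7b = 1767.305ms

1. 0.0ms @ 0 + 927.835ms (3)
2. 927.835ms @ 3 + 309.278ms (1)
3. 1237.113ms @ 4 + 88.365ms (2/7)
4. 1325.479ms @ 30/7 + 88.365ms (2/7)
5. 1413.844ms @ 32/7 + 88.365ms (2/7)
6. 1502.209ms @ 34/7 + 88.365ms (2/7)
7. 1590.574ms @ 36/7 + 88.365ms (2/7)
8. 1678.94ms @ 38/7 + 88.365ms (2/7)
9. 1767.305ms @ 40/7 + 88.365ms (2/7)
10. 1855.67ms @ 6 + 865.979ms (14/5)
11. 2721.649ms @ 44/5 + 247.423ms (4/5)
12. 2969.072ms @ 48/5 + 247.423ms (4/5)
13. 3216.495ms @ 52/5 + 494.845ms (8/5)
14. 3711.34ms @ 12 + 927.835ms (3)
15. 4639.175ms @ 15 + 309.278ms (1)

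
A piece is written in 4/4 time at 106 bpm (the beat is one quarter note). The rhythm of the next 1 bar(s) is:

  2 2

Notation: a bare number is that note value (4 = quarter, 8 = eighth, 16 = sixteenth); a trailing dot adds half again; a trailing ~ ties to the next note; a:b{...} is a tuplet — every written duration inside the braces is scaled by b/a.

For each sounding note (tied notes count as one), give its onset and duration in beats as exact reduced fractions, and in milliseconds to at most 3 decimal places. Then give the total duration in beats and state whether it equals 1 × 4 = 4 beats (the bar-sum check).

1) 0.0ms=0b +1132.075ms=2b
2) 1132.075ms=2b +1132.075ms=2b
Σ=4b of 4 (106bpm 4/4) — PASS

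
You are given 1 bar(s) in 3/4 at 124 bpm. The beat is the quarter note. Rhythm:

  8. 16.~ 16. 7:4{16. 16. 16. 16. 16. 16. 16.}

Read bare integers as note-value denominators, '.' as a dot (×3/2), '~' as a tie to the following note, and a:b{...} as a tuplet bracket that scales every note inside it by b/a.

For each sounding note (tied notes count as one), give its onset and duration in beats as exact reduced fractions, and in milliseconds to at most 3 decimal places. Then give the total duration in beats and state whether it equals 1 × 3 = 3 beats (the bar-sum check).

1) 0.0ms=0b +362.903ms=3/4b
2) 362.903ms=3/4b +362.903ms=3/4b
3) 725.806ms=3/2b +103.687ms=3/14b
4) 829.493ms=12/7b +103.687ms=3/14b
5) 933.18ms=27/14b +103.687ms=3/14b
6) 1036.866ms=15/7b +103.687ms=3/14b
7) 1140.553ms=33/14b +103.687ms=3/14b
8) 1244.24ms=18/7b +103.687ms=3/14b
9) 1347.926ms=39/14b +103.687ms=3/14b
Σ=3b of 3 (124bpm 3/4) — PASS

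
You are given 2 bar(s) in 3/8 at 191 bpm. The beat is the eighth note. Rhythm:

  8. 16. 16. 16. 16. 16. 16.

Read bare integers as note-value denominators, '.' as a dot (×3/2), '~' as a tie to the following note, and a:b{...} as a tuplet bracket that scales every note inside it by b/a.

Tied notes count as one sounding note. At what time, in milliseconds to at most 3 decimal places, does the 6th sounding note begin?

note 6 onset = 9/2b = 1413.613ms

1. 0.0ms @ 0 + 471.204ms (3/2)
2. 471.204ms @ 3/2 + 235.602ms (3/4)
3. 706.806ms @ 9/4 + 235.602ms (3/4)
4. 942.408ms @ 3 + 235.602ms (3/4)
5. 1178.01ms @ 15/4 + 235.602ms (3/4)
6. 1413.613ms @ 9/2 + 235.602ms (3/4)
7. 1649.215ms @ 21/4 + 235.602ms (3/4)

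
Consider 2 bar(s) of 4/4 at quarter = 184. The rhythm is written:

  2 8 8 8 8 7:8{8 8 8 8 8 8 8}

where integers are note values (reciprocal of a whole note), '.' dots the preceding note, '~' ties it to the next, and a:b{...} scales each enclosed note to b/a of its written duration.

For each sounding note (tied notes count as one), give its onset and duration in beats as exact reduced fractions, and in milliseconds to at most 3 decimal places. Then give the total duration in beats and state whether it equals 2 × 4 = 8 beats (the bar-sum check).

1) 0.0ms=0b +652.174ms=2b
2) 652.174ms=2b +163.043ms=1/2b
3) 815.217ms=5/2b +163.043ms=1/2b
4) 978.261ms=3b +163.043ms=1/2b
5) 1141.304ms=7/2b +163.043ms=1/2b
6) 1304.348ms=4b +186.335ms=4/7b
7) 1490.683ms=32/7b +186.335ms=4/7b
8) 1677.019ms=36/7b +186.335ms=4/7b
9) 1863.354ms=40/7b +186.335ms=4/7b
10) 2049.689ms=44/7b +186.335ms=4/7b
11) 2236.025ms=48/7b +186.335ms=4/7b
12) 2422.36ms=52/7b +186.335ms=4/7b
Σ=8b of 8 (184bpm 4/4) — PASS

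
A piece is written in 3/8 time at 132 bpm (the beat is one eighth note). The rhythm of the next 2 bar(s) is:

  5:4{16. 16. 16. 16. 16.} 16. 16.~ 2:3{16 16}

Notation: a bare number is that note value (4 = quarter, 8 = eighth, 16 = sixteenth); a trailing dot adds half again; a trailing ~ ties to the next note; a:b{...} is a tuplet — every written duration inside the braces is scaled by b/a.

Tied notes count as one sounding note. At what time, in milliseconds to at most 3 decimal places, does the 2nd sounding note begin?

1. 0.0ms @ 0 + 272.727ms (3/5)
2. 272.727ms @ 3/5 + 272.727ms (3/5)
3. 545.455ms @ 6/5 + 272.727ms (3/5)
4. 818.182ms @ 9/5 + 272.727ms (3/5)
5. 1090.909ms @ 12/5 + 272.727ms (3/5)
6. 1363.636ms @ 3 + 340.909ms (3/4)
7. 1704.545ms @ 15/4 + 681.818ms (3/2)
8. 2386.364ms @ 21/4 + 340.909ms (3/4)

note 2 onset = 3/5b = 272.727ms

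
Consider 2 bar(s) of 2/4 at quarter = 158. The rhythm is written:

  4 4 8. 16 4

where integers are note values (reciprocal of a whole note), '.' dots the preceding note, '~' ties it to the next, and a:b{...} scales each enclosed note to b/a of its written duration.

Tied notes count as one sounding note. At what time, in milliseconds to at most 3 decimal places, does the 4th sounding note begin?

note 4 onset = 11/4b = 1044.304ms

1. 0.0ms @ 0 + 379.747ms (1)
2. 379.747ms @ 1 + 379.747ms (1)
3. 759.494ms @ 2 + 284.81ms (3/4)
4. 1044.304ms @ 11/4 + 94.937ms (1/4)
5. 1139.241ms @ 3 + 379.747ms (1)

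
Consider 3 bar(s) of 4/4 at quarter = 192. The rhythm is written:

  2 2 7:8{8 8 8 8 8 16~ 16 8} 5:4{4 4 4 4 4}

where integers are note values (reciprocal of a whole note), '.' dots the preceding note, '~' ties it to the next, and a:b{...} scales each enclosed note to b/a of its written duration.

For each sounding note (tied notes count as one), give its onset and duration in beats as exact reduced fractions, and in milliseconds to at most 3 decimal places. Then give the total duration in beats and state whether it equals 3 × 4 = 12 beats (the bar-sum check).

1) 0.0ms=0b +625.0ms=2b
2) 625.0ms=2b +625.0ms=2b
3) 1250.0ms=4b +178.571ms=4/7b
4) 1428.571ms=32/7b +178.571ms=4/7b
5) 1607.143ms=36/7b +178.571ms=4/7b
6) 1785.714ms=40/7b +178.571ms=4/7b
7) 1964.286ms=44/7b +178.571ms=4/7b
8) 2142.857ms=48/7b +178.571ms=4/7b
9) 2321.429ms=52/7b +178.571ms=4/7b
10) 2500.0ms=8b +250.0ms=4/5b
11) 2750.0ms=44/5b +250.0ms=4/5b
12) 3000.0ms=48/5b +250.0ms=4/5b
13) 3250.0ms=52/5b +250.0ms=4/5b
14) 3500.0ms=56/5b +250.0ms=4/5b
Σ=12b of 12 (192bpm 4/4) — PASS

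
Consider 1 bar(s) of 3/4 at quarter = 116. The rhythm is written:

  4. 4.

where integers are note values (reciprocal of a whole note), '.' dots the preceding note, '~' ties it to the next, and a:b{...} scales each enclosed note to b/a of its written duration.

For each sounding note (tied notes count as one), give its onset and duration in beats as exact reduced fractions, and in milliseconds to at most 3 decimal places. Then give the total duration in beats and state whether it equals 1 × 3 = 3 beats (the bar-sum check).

1) 0.0ms=0b +775.862ms=3/2b
2) 775.862ms=3/2b +775.862ms=3/2b
Σ=3b of 3 (116bpm 3/4) — PASS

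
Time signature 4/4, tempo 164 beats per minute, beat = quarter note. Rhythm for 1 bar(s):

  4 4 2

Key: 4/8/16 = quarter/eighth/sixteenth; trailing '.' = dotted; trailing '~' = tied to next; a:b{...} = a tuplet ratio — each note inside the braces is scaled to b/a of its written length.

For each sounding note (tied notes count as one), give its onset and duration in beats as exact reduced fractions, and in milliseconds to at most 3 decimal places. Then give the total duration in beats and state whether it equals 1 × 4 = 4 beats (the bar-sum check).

1) 0.0ms=0b +365.854ms=1b
2) 365.854ms=1b +365.854ms=1b
3) 731.707ms=2b +731.707ms=2b
Σ=4b of 4 (164bpm 4/4) — PASS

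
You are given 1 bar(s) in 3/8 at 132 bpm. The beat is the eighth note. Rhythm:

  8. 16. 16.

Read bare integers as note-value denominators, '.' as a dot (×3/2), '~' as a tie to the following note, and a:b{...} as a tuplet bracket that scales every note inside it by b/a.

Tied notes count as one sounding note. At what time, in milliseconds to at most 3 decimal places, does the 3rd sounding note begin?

note 3 onset = 9/4b = 1022.727ms

1. 0.0ms @ 0 + 681.818ms (3/2)
2. 681.818ms @ 3/2 + 340.909ms (3/4)
3. 1022.727ms @ 9/4 + 340.909ms (3/4)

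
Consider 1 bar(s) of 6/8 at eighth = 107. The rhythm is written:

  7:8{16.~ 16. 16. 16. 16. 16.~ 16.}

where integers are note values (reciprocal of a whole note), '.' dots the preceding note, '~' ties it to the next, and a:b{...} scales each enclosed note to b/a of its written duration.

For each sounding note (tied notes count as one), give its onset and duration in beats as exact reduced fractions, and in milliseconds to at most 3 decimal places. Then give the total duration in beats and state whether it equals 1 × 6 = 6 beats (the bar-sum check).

1) 0.0ms=0b +961.282ms=12/7b
2) 961.282ms=12/7b +480.641ms=6/7b
3) 1441.923ms=18/7b +480.641ms=6/7b
4) 1922.563ms=24/7b +480.641ms=6/7b
5) 2403.204ms=30/7b +961.282ms=12/7b
Σ=6b of 6 (107bpm 6/8) — PASS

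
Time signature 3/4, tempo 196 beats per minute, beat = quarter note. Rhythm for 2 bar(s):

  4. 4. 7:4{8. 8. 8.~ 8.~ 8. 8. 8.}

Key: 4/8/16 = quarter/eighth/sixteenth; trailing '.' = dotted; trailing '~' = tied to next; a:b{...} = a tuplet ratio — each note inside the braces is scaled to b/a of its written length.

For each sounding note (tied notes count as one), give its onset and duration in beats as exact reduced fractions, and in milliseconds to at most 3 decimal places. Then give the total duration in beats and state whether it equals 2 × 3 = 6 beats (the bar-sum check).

1) 0.0ms=0b +459.184ms=3/2b
2) 459.184ms=3/2b +459.184ms=3/2b
3) 918.367ms=3b +131.195ms=3/7b
4) 1049.563ms=24/7b +131.195ms=3/7b
5) 1180.758ms=27/7b +393.586ms=9/7b
6) 1574.344ms=36/7b +131.195ms=3/7b
7) 1705.539ms=39/7b +131.195ms=3/7b
Σ=6b of 6 (196bpm 3/4) — PASS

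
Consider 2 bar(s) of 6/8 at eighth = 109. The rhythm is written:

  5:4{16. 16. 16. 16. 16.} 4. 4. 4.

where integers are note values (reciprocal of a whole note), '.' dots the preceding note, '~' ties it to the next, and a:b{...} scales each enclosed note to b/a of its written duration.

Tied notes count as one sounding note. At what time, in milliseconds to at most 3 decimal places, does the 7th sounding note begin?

1. 0.0ms @ 0 + 330.275ms (3/5)
2. 330.275ms @ 3/5 + 330.275ms (3/5)
3. 660.55ms @ 6/5 + 330.275ms (3/5)
4. 990.826ms @ 9/5 + 330.275ms (3/5)
5. 1321.101ms @ 12/5 + 330.275ms (3/5)
6. 1651.376ms @ 3 + 1651.376ms (3)
7. 3302.752ms @ 6 + 1651.376ms (3)
8. 4954.128ms @ 9 + 1651.376ms (3)

note 7 onset = 6b = 3302.752ms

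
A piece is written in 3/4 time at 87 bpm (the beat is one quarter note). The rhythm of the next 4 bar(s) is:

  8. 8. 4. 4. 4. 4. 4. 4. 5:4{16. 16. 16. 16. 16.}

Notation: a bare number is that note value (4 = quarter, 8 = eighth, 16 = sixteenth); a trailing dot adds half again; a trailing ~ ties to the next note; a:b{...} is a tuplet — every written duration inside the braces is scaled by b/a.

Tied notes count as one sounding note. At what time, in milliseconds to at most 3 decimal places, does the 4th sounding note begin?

note 4 onset = 3b = 2068.966ms

1. 0.0ms @ 0 + 517.241ms (3/4)
2. 517.241ms @ 3/4 + 517.241ms (3/4)
3. 1034.483ms @ 3/2 + 1034.483ms (3/2)
4. 2068.966ms @ 3 + 1034.483ms (3/2)
5. 3103.448ms @ 9/2 + 1034.483ms (3/2)
6. 4137.931ms @ 6 + 1034.483ms (3/2)
7. 5172.414ms @ 15/2 + 1034.483ms (3/2)
8. 6206.897ms @ 9 + 1034.483ms (3/2)
9. 7241.379ms @ 21/2 + 206.897ms (3/10)
10. 7448.276ms @ 54/5 + 206.897ms (3/10)
11. 7655.172ms @ 111/10 + 206.897ms (3/10)
12. 7862.069ms @ 57/5 + 206.897ms (3/10)
13. 8068.966ms @ 117/10 + 206.897ms (3/10)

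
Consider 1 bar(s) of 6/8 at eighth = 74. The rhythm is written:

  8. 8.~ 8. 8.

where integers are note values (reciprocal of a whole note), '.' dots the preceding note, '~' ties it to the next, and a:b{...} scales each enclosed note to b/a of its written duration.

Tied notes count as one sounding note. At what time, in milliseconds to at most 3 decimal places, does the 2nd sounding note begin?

note 2 onset = 3/2b = 1216.216ms

1. 0.0ms @ 0 + 1216.216ms (3/2)
2. 1216.216ms @ 3/2 + 2432.432ms (3)
3. 3648.649ms @ 9/2 + 1216.216ms (3/2)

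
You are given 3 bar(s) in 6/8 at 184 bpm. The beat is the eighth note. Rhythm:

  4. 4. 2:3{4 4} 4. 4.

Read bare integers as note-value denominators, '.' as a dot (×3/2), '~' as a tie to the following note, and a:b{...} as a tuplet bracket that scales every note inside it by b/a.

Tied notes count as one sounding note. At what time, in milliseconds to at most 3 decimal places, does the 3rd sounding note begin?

note 3 onset = 6b = 1956.522ms

1. 0.0ms @ 0 + 978.261ms (3)
2. 978.261ms @ 3 + 978.261ms (3)
3. 1956.522ms @ 6 + 978.261ms (3)
4. 2934.783ms @ 9 + 978.261ms (3)
5. 3913.043ms @ 12 + 978.261ms (3)
6. 4891.304ms @ 15 + 978.261ms (3)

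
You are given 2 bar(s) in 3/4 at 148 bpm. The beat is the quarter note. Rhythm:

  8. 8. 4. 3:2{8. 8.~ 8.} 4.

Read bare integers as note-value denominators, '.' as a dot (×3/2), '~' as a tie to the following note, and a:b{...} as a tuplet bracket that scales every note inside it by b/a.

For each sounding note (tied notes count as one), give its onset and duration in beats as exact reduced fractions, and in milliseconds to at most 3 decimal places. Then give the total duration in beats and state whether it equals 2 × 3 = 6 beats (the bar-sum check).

1) 0.0ms=0b +304.054ms=3/4b
2) 304.054ms=3/4b +304.054ms=3/4b
3) 608.108ms=3/2b +608.108ms=3/2b
4) 1216.216ms=3b +202.703ms=1/2b
5) 1418.919ms=7/2b +405.405ms=1b
6) 1824.324ms=9/2b +608.108ms=3/2b
Σ=6b of 6 (148bpm 3/4) — PASS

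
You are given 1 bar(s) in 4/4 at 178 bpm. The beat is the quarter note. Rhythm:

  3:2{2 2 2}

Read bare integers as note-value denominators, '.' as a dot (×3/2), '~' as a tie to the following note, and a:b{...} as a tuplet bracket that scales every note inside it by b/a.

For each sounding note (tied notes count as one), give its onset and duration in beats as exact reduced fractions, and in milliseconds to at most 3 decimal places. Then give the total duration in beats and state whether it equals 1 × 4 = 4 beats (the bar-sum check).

1) 0.0ms=0b +449.438ms=4/3b
2) 449.438ms=4/3b +449.438ms=4/3b
3) 898.876ms=8/3b +449.438ms=4/3b
Σ=4b of 4 (178bpm 4/4) — PASS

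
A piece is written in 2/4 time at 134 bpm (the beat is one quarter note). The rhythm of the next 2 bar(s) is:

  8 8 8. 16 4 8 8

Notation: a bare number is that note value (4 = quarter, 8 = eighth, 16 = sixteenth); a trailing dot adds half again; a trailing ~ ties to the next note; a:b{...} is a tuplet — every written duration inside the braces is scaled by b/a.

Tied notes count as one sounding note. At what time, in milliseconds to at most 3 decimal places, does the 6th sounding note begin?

1. 0.0ms @ 0 + 223.881ms (1/2)
2. 223.881ms @ 1/2 + 223.881ms (1/2)
3. 447.761ms @ 1 + 335.821ms (3/4)
4. 783.582ms @ 7/4 + 111.94ms (1/4)
5. 895.522ms @ 2 + 447.761ms (1)
6. 1343.284ms @ 3 + 223.881ms (1/2)
7. 1567.164ms @ 7/2 + 223.881ms (1/2)

note 6 onset = 3b = 1343.284ms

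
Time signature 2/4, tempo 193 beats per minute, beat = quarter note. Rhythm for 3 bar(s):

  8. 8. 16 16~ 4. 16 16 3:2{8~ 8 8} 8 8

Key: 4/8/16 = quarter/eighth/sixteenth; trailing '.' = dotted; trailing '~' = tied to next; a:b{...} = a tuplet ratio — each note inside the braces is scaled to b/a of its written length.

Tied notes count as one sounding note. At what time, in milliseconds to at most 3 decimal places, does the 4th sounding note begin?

note 4 onset = 7/4b = 544.041ms

1. 0.0ms @ 0 + 233.161ms (3/4)
2. 233.161ms @ 3/4 + 233.161ms (3/4)
3. 466.321ms @ 3/2 + 77.72ms (1/4)
4. 544.041ms @ 7/4 + 544.041ms (7/4)
5. 1088.083ms @ 7/2 + 77.72ms (1/4)
6. 1165.803ms @ 15/4 + 77.72ms (1/4)
7. 1243.523ms @ 4 + 207.254ms (2/3)
8. 1450.777ms @ 14/3 + 103.627ms (1/3)
9. 1554.404ms @ 5 + 155.44ms (1/2)
10. 1709.845ms @ 11/2 + 155.44ms (1/2)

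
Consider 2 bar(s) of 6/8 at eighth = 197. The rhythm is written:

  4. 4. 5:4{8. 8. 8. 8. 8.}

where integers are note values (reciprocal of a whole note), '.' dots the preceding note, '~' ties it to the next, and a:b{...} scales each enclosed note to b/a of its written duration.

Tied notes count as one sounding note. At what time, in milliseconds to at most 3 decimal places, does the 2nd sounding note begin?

1. 0.0ms @ 0 + 913.706ms (3)
2. 913.706ms @ 3 + 913.706ms (3)
3. 1827.411ms @ 6 + 365.482ms (6/5)
4. 2192.893ms @ 36/5 + 365.482ms (6/5)
5. 2558.376ms @ 42/5 + 365.482ms (6/5)
6. 2923.858ms @ 48/5 + 365.482ms (6/5)
7. 3289.34ms @ 54/5 + 365.482ms (6/5)

note 2 onset = 3b = 913.706ms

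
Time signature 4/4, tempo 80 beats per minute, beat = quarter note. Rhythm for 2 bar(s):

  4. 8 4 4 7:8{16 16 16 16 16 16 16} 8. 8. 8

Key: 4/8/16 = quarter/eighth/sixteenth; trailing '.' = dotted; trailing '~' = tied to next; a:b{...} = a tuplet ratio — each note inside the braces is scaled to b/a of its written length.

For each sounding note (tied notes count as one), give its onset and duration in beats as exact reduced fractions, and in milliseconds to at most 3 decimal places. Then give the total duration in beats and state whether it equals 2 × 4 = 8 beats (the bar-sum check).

1) 0.0ms=0b +1125.0ms=3/2b
2) 1125.0ms=3/2b +375.0ms=1/2b
3) 1500.0ms=2b +750.0ms=1b
4) 2250.0ms=3b +750.0ms=1b
5) 3000.0ms=4b +214.286ms=2/7b
6) 3214.286ms=30/7b +214.286ms=2/7b
7) 3428.571ms=32/7b +214.286ms=2/7b
8) 3642.857ms=34/7b +214.286ms=2/7b
9) 3857.143ms=36/7b +214.286ms=2/7b
10) 4071.429ms=38/7b +214.286ms=2/7b
11) 4285.714ms=40/7b +214.286ms=2/7b
12) 4500.0ms=6b +562.5ms=3/4b
13) 5062.5ms=27/4b +562.5ms=3/4b
14) 5625.0ms=15/2b +375.0ms=1/2b
Σ=8b of 8 (80bpm 4/4) — PASS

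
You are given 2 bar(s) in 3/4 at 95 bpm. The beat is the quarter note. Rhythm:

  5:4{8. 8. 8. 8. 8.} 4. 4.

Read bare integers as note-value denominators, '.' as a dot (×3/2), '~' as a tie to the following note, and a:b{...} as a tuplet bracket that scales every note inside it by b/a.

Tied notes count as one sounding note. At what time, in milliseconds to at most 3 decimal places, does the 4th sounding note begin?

1. 0.0ms @ 0 + 378.947ms (3/5)
2. 378.947ms @ 3/5 + 378.947ms (3/5)
3. 757.895ms @ 6/5 + 378.947ms (3/5)
4. 1136.842ms @ 9/5 + 378.947ms (3/5)
5. 1515.789ms @ 12/5 + 378.947ms (3/5)
6. 1894.737ms @ 3 + 947.368ms (3/2)
7. 2842.105ms @ 9/2 + 947.368ms (3/2)

note 4 onset = 9/5b = 1136.842ms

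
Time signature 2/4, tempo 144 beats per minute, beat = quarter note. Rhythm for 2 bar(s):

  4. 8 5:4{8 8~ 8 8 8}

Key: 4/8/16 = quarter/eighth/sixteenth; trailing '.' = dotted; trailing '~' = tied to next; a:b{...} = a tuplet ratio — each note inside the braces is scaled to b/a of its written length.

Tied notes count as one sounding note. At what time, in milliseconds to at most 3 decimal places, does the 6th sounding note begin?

1. 0.0ms @ 0 + 625.0ms (3/2)
2. 625.0ms @ 3/2 + 208.333ms (1/2)
3. 833.333ms @ 2 + 166.667ms (2/5)
4. 1000.0ms @ 12/5 + 333.333ms (4/5)
5. 1333.333ms @ 16/5 + 166.667ms (2/5)
6. 1500.0ms @ 18/5 + 166.667ms (2/5)

note 6 onset = 18/5b = 1500.0ms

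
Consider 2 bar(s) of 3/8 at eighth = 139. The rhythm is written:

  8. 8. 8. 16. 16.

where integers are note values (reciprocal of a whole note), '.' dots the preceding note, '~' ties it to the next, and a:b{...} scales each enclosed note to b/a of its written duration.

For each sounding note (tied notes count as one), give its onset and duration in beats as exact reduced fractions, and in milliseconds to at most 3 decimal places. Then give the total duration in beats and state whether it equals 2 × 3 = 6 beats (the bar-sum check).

1) 0.0ms=0b +647.482ms=3/2b
2) 647.482ms=3/2b +647.482ms=3/2b
3) 1294.964ms=3b +647.482ms=3/2b
4) 1942.446ms=9/2b +323.741ms=3/4b
5) 2266.187ms=21/4b +323.741ms=3/4b
Σ=6b of 6 (139bpm 3/8) — PASS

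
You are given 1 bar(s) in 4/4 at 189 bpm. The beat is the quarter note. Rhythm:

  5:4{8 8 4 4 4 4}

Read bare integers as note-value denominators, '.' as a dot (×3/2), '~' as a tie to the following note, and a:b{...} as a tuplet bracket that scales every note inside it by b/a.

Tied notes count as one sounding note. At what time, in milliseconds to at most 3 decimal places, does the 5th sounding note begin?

note 5 onset = 12/5b = 761.905ms

1. 0.0ms @ 0 + 126.984ms (2/5)
2. 126.984ms @ 2/5 + 126.984ms (2/5)
3. 253.968ms @ 4/5 + 253.968ms (4/5)
4. 507.937ms @ 8/5 + 253.968ms (4/5)
5. 761.905ms @ 12/5 + 253.968ms (4/5)
6. 1015.873ms @ 16/5 + 253.968ms (4/5)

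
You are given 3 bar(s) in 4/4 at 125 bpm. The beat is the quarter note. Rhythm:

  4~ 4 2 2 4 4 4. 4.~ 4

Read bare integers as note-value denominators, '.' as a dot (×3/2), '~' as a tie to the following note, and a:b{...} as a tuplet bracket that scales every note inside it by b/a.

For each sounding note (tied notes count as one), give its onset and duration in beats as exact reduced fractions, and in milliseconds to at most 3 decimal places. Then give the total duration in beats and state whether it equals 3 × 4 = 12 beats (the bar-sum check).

1) 0.0ms=0b +960.0ms=2b
2) 960.0ms=2b +960.0ms=2b
3) 1920.0ms=4b +960.0ms=2b
4) 2880.0ms=6b +480.0ms=1b
5) 3360.0ms=7b +480.0ms=1b
6) 3840.0ms=8b +720.0ms=3/2b
7) 4560.0ms=19/2b +1200.0ms=5/2b
Σ=12b of 12 (125bpm 4/4) — PASS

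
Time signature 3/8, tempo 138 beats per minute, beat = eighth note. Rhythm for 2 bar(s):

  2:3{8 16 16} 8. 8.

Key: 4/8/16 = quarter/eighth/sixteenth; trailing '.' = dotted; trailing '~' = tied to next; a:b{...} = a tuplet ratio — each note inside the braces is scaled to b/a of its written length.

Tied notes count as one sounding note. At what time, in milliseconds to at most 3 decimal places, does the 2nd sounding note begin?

note 2 onset = 3/2b = 652.174ms

1. 0.0ms @ 0 + 652.174ms (3/2)
2. 652.174ms @ 3/2 + 326.087ms (3/4)
3. 978.261ms @ 9/4 + 326.087ms (3/4)
4. 1304.348ms @ 3 + 652.174ms (3/2)
5. 1956.522ms @ 9/2 + 652.174ms (3/2)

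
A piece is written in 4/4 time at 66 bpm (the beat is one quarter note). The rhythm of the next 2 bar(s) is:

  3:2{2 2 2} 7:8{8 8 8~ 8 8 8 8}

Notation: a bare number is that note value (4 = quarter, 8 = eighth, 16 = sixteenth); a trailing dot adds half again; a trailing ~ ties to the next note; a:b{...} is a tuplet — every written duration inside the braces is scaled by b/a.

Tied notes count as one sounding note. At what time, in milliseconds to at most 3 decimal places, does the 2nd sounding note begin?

note 2 onset = 4/3b = 1212.121ms

1. 0.0ms @ 0 + 1212.121ms (4/3)
2. 1212.121ms @ 4/3 + 1212.121ms (4/3)
3. 2424.242ms @ 8/3 + 1212.121ms (4/3)
4. 3636.364ms @ 4 + 519.481ms (4/7)
5. 4155.844ms @ 32/7 + 519.481ms (4/7)
6. 4675.325ms @ 36/7 + 1038.961ms (8/7)
7. 5714.286ms @ 44/7 + 519.481ms (4/7)
8. 6233.766ms @ 48/7 + 519.481ms (4/7)
9. 6753.247ms @ 52/7 + 519.481ms (4/7)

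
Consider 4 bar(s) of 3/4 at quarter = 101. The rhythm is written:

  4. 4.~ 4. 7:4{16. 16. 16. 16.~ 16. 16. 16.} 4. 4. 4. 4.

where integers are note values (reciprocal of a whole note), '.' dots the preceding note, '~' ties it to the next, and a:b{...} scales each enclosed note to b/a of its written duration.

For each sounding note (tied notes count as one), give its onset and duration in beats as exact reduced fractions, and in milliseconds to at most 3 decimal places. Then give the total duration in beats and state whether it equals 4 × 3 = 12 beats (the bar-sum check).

1) 0.0ms=0b +891.089ms=3/2b
2) 891.089ms=3/2b +1782.178ms=3b
3) 2673.267ms=9/2b +127.298ms=3/14b
4) 2800.566ms=33/7b +127.298ms=3/14b
5) 2927.864ms=69/14b +127.298ms=3/14b
6) 3055.163ms=36/7b +254.597ms=3/7b
7) 3309.76ms=39/7b +127.298ms=3/14b
8) 3437.058ms=81/14b +127.298ms=3/14b
9) 3564.356ms=6b +891.089ms=3/2b
10) 4455.446ms=15/2b +891.089ms=3/2b
11) 5346.535ms=9b +891.089ms=3/2b
12) 6237.624ms=21/2b +891.089ms=3/2b
Σ=12b of 12 (101bpm 3/4) — PASS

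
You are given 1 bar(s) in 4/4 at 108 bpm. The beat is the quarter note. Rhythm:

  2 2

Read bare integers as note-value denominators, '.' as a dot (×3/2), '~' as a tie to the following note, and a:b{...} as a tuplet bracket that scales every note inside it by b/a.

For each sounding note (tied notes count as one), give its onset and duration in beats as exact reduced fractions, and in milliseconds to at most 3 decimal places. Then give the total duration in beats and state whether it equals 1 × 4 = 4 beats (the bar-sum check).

1) 0.0ms=0b +1111.111ms=2b
2) 1111.111ms=2b +1111.111ms=2b
Σ=4b of 4 (108bpm 4/4) — PASS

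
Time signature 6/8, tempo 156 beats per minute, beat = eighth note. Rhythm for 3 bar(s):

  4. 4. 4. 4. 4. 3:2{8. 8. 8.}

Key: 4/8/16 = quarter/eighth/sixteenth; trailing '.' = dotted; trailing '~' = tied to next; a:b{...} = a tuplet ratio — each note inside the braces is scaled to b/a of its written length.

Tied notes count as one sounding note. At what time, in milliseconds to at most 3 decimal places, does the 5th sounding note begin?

1. 0.0ms @ 0 + 1153.846ms (3)
2. 1153.846ms @ 3 + 1153.846ms (3)
3. 2307.692ms @ 6 + 1153.846ms (3)
4. 3461.538ms @ 9 + 1153.846ms (3)
5. 4615.385ms @ 12 + 1153.846ms (3)
6. 5769.231ms @ 15 + 384.615ms (1)
7. 6153.846ms @ 16 + 384.615ms (1)
8. 6538.462ms @ 17 + 384.615ms (1)

note 5 onset = 12b = 4615.385ms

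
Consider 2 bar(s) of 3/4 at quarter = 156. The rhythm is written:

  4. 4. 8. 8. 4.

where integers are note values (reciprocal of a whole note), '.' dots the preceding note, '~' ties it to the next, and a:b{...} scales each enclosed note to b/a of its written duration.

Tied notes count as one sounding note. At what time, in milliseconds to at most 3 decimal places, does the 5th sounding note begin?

note 5 onset = 9/2b = 1730.769ms

1. 0.0ms @ 0 + 576.923ms (3/2)
2. 576.923ms @ 3/2 + 576.923ms (3/2)
3. 1153.846ms @ 3 + 288.462ms (3/4)
4. 1442.308ms @ 15/4 + 288.462ms (3/4)
5. 1730.769ms @ 9/2 + 576.923ms (3/2)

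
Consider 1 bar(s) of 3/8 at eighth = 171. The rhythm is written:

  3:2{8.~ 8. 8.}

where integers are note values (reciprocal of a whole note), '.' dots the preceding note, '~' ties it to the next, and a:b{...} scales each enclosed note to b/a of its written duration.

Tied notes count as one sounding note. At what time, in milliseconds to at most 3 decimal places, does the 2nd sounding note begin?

note 2 onset = 2b = 701.754ms

1. 0.0ms @ 0 + 701.754ms (2)
2. 701.754ms @ 2 + 350.877ms (1)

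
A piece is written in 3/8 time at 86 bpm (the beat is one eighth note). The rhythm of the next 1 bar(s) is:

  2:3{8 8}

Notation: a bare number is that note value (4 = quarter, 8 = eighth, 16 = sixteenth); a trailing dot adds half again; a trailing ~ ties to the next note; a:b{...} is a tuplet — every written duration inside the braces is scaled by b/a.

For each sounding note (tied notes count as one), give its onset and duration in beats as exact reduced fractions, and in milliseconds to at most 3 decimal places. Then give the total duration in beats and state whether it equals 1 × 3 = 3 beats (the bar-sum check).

1) 0.0ms=0b +1046.512ms=3/2b
2) 1046.512ms=3/2b +1046.512ms=3/2b
Σ=3b of 3 (86bpm 3/8) — PASS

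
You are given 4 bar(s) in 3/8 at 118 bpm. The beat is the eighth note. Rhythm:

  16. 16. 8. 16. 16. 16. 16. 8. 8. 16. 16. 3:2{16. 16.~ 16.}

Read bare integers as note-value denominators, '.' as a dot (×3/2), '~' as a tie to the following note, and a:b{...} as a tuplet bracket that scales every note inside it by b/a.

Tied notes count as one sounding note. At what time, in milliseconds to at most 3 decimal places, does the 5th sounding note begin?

1. 0.0ms @ 0 + 381.356ms (3/4)
2. 381.356ms @ 3/4 + 381.356ms (3/4)
3. 762.712ms @ 3/2 + 762.712ms (3/2)
4. 1525.424ms @ 3 + 381.356ms (3/4)
5. 1906.78ms @ 15/4 + 381.356ms (3/4)
6. 2288.136ms @ 9/2 + 381.356ms (3/4)
7. 2669.492ms @ 21/4 + 381.356ms (3/4)
8. 3050.847ms @ 6 + 762.712ms (3/2)
9. 3813.559ms @ 15/2 + 762.712ms (3/2)
10. 4576.271ms @ 9 + 381.356ms (3/4)
11. 4957.627ms @ 39/4 + 381.356ms (3/4)
12. 5338.983ms @ 21/2 + 254.237ms (1/2)
13. 5593.22ms @ 11 + 508.475ms (1)

note 5 onset = 15/4b = 1906.78ms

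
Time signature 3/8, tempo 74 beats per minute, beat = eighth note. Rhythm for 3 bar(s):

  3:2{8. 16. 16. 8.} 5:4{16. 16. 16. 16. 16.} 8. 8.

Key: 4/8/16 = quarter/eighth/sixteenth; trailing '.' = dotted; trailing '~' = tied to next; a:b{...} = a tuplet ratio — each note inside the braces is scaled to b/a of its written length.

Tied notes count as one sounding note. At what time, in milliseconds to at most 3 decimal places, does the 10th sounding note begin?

note 10 onset = 6b = 4864.865ms

1. 0.0ms @ 0 + 810.811ms (1)
2. 810.811ms @ 1 + 405.405ms (1/2)
3. 1216.216ms @ 3/2 + 405.405ms (1/2)
4. 1621.622ms @ 2 + 810.811ms (1)
5. 2432.432ms @ 3 + 486.486ms (3/5)
6. 2918.919ms @ 18/5 + 486.486ms (3/5)
7. 3405.405ms @ 21/5 + 486.486ms (3/5)
8. 3891.892ms @ 24/5 + 486.486ms (3/5)
9. 4378.378ms @ 27/5 + 486.486ms (3/5)
10. 4864.865ms @ 6 + 1216.216ms (3/2)
11. 6081.081ms @ 15/2 + 1216.216ms (3/2)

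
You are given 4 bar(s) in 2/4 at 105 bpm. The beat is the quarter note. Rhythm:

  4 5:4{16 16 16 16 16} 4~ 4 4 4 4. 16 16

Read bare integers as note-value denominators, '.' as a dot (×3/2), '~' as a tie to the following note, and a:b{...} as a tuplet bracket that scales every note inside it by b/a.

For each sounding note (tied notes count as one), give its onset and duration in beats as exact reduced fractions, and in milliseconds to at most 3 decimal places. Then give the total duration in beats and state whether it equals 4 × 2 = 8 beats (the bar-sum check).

1) 0.0ms=0b +571.429ms=1b
2) 571.429ms=1b +114.286ms=1/5b
3) 685.714ms=6/5b +114.286ms=1/5b
4) 800.0ms=7/5b +114.286ms=1/5b
5) 914.286ms=8/5b +114.286ms=1/5b
6) 1028.571ms=9/5b +114.286ms=1/5b
7) 1142.857ms=2b +1142.857ms=2b
8) 2285.714ms=4b +571.429ms=1b
9) 2857.143ms=5b +571.429ms=1b
10) 3428.571ms=6b +857.143ms=3/2b
11) 4285.714ms=15/2b +142.857ms=1/4b
12) 4428.571ms=31/4b +142.857ms=1/4b
Σ=8b of 8 (105bpm 2/4) — PASS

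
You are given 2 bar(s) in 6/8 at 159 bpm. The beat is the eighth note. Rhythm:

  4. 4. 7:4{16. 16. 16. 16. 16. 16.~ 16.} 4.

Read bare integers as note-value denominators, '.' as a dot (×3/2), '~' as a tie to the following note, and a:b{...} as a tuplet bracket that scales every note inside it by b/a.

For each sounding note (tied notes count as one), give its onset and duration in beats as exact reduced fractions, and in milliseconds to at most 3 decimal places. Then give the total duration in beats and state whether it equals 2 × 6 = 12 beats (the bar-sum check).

1) 0.0ms=0b +1132.075ms=3b
2) 1132.075ms=3b +1132.075ms=3b
3) 2264.151ms=6b +161.725ms=3/7b
4) 2425.876ms=45/7b +161.725ms=3/7b
5) 2587.601ms=48/7b +161.725ms=3/7b
6) 2749.326ms=51/7b +161.725ms=3/7b
7) 2911.051ms=54/7b +161.725ms=3/7b
8) 3072.776ms=57/7b +323.45ms=6/7b
9) 3396.226ms=9b +1132.075ms=3b
Σ=12b of 12 (159bpm 6/8) — PASS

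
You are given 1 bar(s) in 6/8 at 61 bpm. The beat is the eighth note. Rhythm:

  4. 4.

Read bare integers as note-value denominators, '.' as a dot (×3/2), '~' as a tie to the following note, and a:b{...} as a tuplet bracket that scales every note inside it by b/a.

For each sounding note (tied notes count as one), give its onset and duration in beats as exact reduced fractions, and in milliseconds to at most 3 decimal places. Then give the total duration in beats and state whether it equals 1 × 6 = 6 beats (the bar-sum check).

1) 0.0ms=0b +2950.82ms=3b
2) 2950.82ms=3b +2950.82ms=3b
Σ=6b of 6 (61bpm 6/8) — PASS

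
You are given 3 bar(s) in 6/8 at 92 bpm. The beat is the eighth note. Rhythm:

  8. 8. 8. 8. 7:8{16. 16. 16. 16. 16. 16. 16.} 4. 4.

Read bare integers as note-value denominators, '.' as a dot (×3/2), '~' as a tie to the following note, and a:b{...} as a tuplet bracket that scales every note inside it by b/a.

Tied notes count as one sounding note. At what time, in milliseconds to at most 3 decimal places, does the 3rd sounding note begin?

1. 0.0ms @ 0 + 978.261ms (3/2)
2. 978.261ms @ 3/2 + 978.261ms (3/2)
3. 1956.522ms @ 3 + 978.261ms (3/2)
4. 2934.783ms @ 9/2 + 978.261ms (3/2)
5. 3913.043ms @ 6 + 559.006ms (6/7)
6. 4472.05ms @ 48/7 + 559.006ms (6/7)
7. 5031.056ms @ 54/7 + 559.006ms (6/7)
8. 5590.062ms @ 60/7 + 559.006ms (6/7)
9. 6149.068ms @ 66/7 + 559.006ms (6/7)
10. 6708.075ms @ 72/7 + 559.006ms (6/7)
11. 7267.081ms @ 78/7 + 559.006ms (6/7)
12. 7826.087ms @ 12 + 1956.522ms (3)
13. 9782.609ms @ 15 + 1956.522ms (3)

note 3 onset = 3b = 1956.522ms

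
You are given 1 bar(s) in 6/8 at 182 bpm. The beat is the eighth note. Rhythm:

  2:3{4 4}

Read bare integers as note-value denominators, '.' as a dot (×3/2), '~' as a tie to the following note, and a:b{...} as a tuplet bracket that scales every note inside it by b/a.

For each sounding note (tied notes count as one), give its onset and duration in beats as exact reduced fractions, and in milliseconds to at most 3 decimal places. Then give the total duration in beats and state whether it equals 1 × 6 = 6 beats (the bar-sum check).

1) 0.0ms=0b +989.011ms=3b
2) 989.011ms=3b +989.011ms=3b
Σ=6b of 6 (182bpm 6/8) — PASS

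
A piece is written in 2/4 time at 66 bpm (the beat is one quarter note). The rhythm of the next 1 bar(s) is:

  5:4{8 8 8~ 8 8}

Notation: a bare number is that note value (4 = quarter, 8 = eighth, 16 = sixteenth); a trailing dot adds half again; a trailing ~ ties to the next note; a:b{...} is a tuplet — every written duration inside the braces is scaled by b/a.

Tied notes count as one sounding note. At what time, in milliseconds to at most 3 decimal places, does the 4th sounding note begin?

note 4 onset = 8/5b = 1454.545ms

1. 0.0ms @ 0 + 363.636ms (2/5)
2. 363.636ms @ 2/5 + 363.636ms (2/5)
3. 727.273ms @ 4/5 + 727.273ms (4/5)
4. 1454.545ms @ 8/5 + 363.636ms (2/5)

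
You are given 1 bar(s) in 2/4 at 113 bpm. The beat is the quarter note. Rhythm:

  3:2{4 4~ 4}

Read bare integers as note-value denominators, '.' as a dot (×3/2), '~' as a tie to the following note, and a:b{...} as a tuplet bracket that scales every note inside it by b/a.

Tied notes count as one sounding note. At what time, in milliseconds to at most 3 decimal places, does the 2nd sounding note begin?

note 2 onset = 2/3b = 353.982ms

1. 0.0ms @ 0 + 353.982ms (2/3)
2. 353.982ms @ 2/3 + 707.965ms (4/3)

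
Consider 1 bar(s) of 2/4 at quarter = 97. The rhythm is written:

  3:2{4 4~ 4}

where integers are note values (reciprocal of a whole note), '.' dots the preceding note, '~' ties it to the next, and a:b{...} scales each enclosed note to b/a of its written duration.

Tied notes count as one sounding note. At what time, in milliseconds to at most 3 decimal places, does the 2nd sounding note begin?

note 2 onset = 2/3b = 412.371ms

1. 0.0ms @ 0 + 412.371ms (2/3)
2. 412.371ms @ 2/3 + 824.742ms (4/3)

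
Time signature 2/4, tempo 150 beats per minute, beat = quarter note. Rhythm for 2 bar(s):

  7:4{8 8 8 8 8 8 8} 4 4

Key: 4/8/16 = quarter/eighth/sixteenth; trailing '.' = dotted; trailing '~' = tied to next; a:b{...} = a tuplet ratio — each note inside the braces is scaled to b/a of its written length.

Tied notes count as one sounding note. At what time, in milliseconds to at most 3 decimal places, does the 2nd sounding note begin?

1. 0.0ms @ 0 + 114.286ms (2/7)
2. 114.286ms @ 2/7 + 114.286ms (2/7)
3. 228.571ms @ 4/7 + 114.286ms (2/7)
4. 342.857ms @ 6/7 + 114.286ms (2/7)
5. 457.143ms @ 8/7 + 114.286ms (2/7)
6. 571.429ms @ 10/7 + 114.286ms (2/7)
7. 685.714ms @ 12/7 + 114.286ms (2/7)
8. 800.0ms @ 2 + 400.0ms (1)
9. 1200.0ms @ 3 + 400.0ms (1)

note 2 onset = 2/7b = 114.286ms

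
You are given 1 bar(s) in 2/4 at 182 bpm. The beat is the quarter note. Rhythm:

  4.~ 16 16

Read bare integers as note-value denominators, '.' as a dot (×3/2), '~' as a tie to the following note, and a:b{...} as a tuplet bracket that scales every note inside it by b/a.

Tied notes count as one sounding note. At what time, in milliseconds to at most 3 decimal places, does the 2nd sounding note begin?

note 2 onset = 7/4b = 576.923ms

1. 0.0ms @ 0 + 576.923ms (7/4)
2. 576.923ms @ 7/4 + 82.418ms (1/4)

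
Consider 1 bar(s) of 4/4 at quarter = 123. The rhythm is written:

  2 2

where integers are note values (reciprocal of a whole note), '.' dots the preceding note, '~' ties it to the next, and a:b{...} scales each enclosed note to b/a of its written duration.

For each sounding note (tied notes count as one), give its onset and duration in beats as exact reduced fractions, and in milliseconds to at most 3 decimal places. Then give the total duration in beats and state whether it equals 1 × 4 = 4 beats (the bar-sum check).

1) 0.0ms=0b +975.61ms=2b
2) 975.61ms=2b +975.61ms=2b
Σ=4b of 4 (123bpm 4/4) — PASS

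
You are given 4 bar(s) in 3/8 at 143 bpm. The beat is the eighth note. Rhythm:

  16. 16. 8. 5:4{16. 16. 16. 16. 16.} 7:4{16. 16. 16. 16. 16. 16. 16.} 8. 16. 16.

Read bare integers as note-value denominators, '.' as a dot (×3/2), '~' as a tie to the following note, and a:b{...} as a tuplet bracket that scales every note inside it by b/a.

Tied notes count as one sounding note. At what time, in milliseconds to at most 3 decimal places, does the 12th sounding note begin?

1. 0.0ms @ 0 + 314.685ms (3/4)
2. 314.685ms @ 3/4 + 314.685ms (3/4)
3. 629.371ms @ 3/2 + 629.371ms (3/2)
4. 1258.741ms @ 3 + 251.748ms (3/5)
5. 1510.49ms @ 18/5 + 251.748ms (3/5)
6. 1762.238ms @ 21/5 + 251.748ms (3/5)
7. 2013.986ms @ 24/5 + 251.748ms (3/5)
8. 2265.734ms @ 27/5 + 251.748ms (3/5)
9. 2517.483ms @ 6 + 179.82ms (3/7)
10. 2697.303ms @ 45/7 + 179.82ms (3/7)
11. 2877.123ms @ 48/7 + 179.82ms (3/7)
12. 3056.943ms @ 51/7 + 179.82ms (3/7)
13. 3236.763ms @ 54/7 + 179.82ms (3/7)
14. 3416.583ms @ 57/7 + 179.82ms (3/7)
15. 3596.404ms @ 60/7 + 179.82ms (3/7)
16. 3776.224ms @ 9 + 629.371ms (3/2)
17. 4405.594ms @ 21/2 + 314.685ms (3/4)
18. 4720.28ms @ 45/4 + 314.685ms (3/4)

note 12 onset = 51/7b = 3056.943ms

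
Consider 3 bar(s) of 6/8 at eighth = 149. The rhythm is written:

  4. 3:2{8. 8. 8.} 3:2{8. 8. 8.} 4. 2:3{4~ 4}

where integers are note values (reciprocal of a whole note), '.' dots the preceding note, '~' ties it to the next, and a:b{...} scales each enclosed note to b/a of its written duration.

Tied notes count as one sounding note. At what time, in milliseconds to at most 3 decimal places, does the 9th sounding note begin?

note 9 onset = 12b = 4832.215ms

1. 0.0ms @ 0 + 1208.054ms (3)
2. 1208.054ms @ 3 + 402.685ms (1)
3. 1610.738ms @ 4 + 402.685ms (1)
4. 2013.423ms @ 5 + 402.685ms (1)
5. 2416.107ms @ 6 + 402.685ms (1)
6. 2818.792ms @ 7 + 402.685ms (1)
7. 3221.477ms @ 8 + 402.685ms (1)
8. 3624.161ms @ 9 + 1208.054ms (3)
9. 4832.215ms @ 12 + 2416.107ms (6)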